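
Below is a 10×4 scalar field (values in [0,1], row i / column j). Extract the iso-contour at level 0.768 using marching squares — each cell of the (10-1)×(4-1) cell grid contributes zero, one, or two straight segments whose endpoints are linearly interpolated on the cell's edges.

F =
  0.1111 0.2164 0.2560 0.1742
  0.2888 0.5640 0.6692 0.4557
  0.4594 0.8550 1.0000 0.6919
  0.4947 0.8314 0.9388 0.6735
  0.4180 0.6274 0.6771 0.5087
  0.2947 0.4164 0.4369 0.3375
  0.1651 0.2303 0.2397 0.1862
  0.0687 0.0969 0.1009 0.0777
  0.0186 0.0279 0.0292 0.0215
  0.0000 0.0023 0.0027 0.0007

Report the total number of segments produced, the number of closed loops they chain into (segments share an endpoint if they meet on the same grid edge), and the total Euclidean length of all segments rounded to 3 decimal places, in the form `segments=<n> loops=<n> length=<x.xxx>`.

segments=8 loops=1 length=6.821

cell (1,0): code 0100 → (1.701,1.000)–(2.000,0.780)
cell (1,1): code 1100 → (1.299,2.000)–(1.701,1.000)
cell (1,2): code 1000 → (2.000,2.753)–(1.299,2.000)
cell (2,0): code 0110 → (2.000,0.780)–(3.000,0.812)
cell (2,2): code 1001 → (3.000,2.644)–(2.000,2.753)
cell (3,0): code 0010 → (3.000,0.812)–(3.311,1.000)
cell (3,1): code 0011 → (3.311,1.000)–(3.653,2.000)
cell (3,2): code 0001 → (3.653,2.000)–(3.000,2.644)
total: 8 segments, chained into 1 closed loop(s), length Σ = 6.821471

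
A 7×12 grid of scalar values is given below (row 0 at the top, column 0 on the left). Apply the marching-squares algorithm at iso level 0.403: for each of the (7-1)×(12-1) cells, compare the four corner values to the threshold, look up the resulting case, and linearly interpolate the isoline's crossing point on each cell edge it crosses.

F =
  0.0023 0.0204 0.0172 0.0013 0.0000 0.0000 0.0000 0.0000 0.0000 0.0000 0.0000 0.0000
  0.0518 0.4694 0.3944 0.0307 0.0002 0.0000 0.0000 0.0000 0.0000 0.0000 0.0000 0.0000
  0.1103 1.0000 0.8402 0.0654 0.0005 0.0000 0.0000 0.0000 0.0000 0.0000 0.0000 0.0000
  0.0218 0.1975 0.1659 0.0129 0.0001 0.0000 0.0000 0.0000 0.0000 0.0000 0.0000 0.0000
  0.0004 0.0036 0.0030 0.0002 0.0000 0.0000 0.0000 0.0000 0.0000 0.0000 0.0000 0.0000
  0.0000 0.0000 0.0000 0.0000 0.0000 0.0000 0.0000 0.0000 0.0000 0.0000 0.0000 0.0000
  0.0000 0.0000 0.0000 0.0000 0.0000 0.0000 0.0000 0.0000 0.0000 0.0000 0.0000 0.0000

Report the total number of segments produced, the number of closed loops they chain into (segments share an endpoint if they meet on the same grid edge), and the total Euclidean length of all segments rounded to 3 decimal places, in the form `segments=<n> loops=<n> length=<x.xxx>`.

segments=8 loops=1 length=6.352

cell (0,0): code 0100 → (0.852,1.000)–(1.000,0.841)
cell (0,1): code 1000 → (1.000,1.885)–(0.852,1.000)
cell (1,0): code 0110 → (1.000,0.841)–(2.000,0.329)
cell (1,1): code 1101 → (1.019,2.000)–(1.000,1.885)
cell (1,2): code 1000 → (2.000,2.564)–(1.019,2.000)
cell (2,0): code 0010 → (2.000,0.329)–(2.744,1.000)
cell (2,1): code 0011 → (2.744,1.000)–(2.648,2.000)
cell (2,2): code 0001 → (2.648,2.000)–(2.000,2.564)
total: 8 segments, chained into 1 closed loop(s), length Σ = 6.351863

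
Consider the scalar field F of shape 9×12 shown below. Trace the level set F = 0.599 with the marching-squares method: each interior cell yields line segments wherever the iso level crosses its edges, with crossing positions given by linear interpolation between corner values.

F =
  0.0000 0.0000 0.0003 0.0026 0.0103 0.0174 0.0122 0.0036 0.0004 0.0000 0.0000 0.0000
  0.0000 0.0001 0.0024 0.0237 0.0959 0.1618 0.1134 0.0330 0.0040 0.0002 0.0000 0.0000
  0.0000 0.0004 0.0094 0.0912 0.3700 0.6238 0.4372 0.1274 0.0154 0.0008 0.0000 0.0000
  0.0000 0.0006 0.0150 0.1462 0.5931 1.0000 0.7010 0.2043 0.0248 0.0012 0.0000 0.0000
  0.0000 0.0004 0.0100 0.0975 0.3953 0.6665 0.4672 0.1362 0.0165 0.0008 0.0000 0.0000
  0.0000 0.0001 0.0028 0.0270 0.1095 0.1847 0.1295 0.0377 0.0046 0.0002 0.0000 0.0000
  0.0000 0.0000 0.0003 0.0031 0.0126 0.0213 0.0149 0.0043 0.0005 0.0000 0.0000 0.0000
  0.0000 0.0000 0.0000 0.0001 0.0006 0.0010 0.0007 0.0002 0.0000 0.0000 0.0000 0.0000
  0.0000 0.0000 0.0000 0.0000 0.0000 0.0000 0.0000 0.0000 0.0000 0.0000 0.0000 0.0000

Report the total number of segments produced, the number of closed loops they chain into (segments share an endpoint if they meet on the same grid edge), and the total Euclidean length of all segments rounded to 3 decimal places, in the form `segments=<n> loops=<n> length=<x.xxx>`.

cell (1,4): code 0100 → (1.946,5.000)–(2.000,4.902)
cell (1,5): code 1000 → (2.000,5.133)–(1.946,5.000)
cell (2,4): code 0110 → (2.000,4.902)–(3.000,4.014)
cell (2,5): code 1101 → (2.613,6.000)–(2.000,5.133)
cell (2,6): code 1000 → (3.000,6.205)–(2.613,6.000)
cell (3,4): code 0110 → (3.000,4.014)–(4.000,4.751)
cell (3,5): code 1011 → (4.000,5.339)–(3.436,6.000)
cell (3,6): code 0001 → (3.436,6.000)–(3.000,6.205)
cell (4,4): code 0010 → (4.000,4.751)–(4.140,5.000)
cell (4,5): code 0001 → (4.140,5.000)–(4.000,5.339)
total: 10 segments, chained into 1 closed loop(s), length Σ = 6.337257

segments=10 loops=1 length=6.337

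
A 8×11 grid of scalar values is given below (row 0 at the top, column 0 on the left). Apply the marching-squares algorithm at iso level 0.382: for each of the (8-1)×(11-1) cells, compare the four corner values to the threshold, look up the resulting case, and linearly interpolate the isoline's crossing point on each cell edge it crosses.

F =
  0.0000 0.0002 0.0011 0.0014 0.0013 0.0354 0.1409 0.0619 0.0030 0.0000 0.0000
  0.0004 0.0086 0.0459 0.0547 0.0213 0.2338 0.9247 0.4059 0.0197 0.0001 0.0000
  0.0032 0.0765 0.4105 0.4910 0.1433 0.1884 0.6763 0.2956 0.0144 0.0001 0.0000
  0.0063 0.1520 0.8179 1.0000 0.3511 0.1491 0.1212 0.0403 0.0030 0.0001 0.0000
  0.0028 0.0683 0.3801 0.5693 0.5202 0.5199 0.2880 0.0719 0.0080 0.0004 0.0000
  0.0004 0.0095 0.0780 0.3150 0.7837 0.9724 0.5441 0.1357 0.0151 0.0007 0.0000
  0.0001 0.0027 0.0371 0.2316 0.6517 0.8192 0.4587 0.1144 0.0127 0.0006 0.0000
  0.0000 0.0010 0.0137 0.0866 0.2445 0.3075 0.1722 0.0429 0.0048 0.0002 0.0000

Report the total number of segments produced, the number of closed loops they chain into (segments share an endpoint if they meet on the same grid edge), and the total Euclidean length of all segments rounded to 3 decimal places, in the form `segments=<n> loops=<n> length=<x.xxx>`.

cell (0,5): code 0100 → (0.308,6.000)–(1.000,5.215)
cell (0,6): code 1100 → (0.931,7.000)–(0.308,6.000)
cell (0,7): code 1000 → (1.000,7.062)–(0.931,7.000)
cell (1,1): code 0100 → (1.922,2.000)–(2.000,1.915)
cell (1,2): code 1100 → (1.750,3.000)–(1.922,2.000)
cell (1,3): code 1000 → (2.000,3.313)–(1.750,3.000)
cell (1,5): code 0110 → (1.000,5.215)–(2.000,5.397)
cell (1,6): code 1011 → (2.000,6.773)–(1.217,7.000)
cell (1,7): code 0001 → (1.217,7.000)–(1.000,7.062)
cell (2,1): code 0110 → (2.000,1.915)–(3.000,1.345)
cell (2,3): code 1001 → (3.000,3.952)–(2.000,3.313)
cell (2,5): code 0010 → (2.000,5.397)–(2.530,6.000)
cell (2,6): code 0001 → (2.530,6.000)–(2.000,6.773)
cell (3,1): code 0010 → (3.000,1.345)–(3.996,2.000)
cell (3,2): code 0111 → (3.996,2.000)–(4.000,2.010)
cell (3,3): code 1101 → (3.183,4.000)–(3.000,3.952)
cell (3,4): code 1100 → (3.628,5.000)–(3.183,4.000)
cell (3,5): code 1000 → (4.000,5.595)–(3.628,5.000)
cell (4,2): code 0010 → (4.000,2.010)–(4.737,3.000)
cell (4,3): code 0111 → (4.737,3.000)–(5.000,3.143)
cell (4,5): code 1101 → (4.367,6.000)–(4.000,5.595)
cell (4,6): code 1000 → (5.000,6.397)–(4.367,6.000)
cell (5,3): code 0110 → (5.000,3.143)–(6.000,3.358)
cell (5,6): code 1001 → (6.000,6.223)–(5.000,6.397)
cell (6,3): code 0010 → (6.000,3.358)–(6.662,4.000)
cell (6,4): code 0011 → (6.662,4.000)–(6.854,5.000)
cell (6,5): code 0011 → (6.854,5.000)–(6.268,6.000)
cell (6,6): code 0001 → (6.268,6.000)–(6.000,6.223)
total: 28 segments, chained into 2 closed loop(s), length Σ = 21.485946

segments=28 loops=2 length=21.486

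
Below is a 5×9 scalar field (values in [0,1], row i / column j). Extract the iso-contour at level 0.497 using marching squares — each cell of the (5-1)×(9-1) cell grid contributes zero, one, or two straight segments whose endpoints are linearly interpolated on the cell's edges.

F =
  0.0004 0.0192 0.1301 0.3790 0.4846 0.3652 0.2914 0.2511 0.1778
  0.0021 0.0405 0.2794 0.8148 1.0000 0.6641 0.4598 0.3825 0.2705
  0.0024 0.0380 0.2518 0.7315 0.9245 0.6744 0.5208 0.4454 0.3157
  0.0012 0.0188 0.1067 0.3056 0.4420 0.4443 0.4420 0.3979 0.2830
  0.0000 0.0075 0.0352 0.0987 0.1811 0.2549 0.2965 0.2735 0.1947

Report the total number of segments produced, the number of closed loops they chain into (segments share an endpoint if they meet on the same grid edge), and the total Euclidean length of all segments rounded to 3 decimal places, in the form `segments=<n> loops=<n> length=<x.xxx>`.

segments=12 loops=1 length=10.527

cell (0,2): code 0100 → (0.271,3.000)–(1.000,2.406)
cell (0,3): code 1100 → (0.024,4.000)–(0.271,3.000)
cell (0,4): code 1100 → (0.441,5.000)–(0.024,4.000)
cell (0,5): code 1000 → (1.000,5.818)–(0.441,5.000)
cell (1,2): code 0110 → (1.000,2.406)–(2.000,2.511)
cell (1,5): code 1101 → (1.610,6.000)–(1.000,5.818)
cell (1,6): code 1000 → (2.000,6.316)–(1.610,6.000)
cell (2,2): code 0010 → (2.000,2.511)–(2.551,3.000)
cell (2,3): code 0011 → (2.551,3.000)–(2.886,4.000)
cell (2,4): code 0011 → (2.886,4.000)–(2.771,5.000)
cell (2,5): code 0011 → (2.771,5.000)–(2.302,6.000)
cell (2,6): code 0001 → (2.302,6.000)–(2.000,6.316)
total: 12 segments, chained into 1 closed loop(s), length Σ = 10.527167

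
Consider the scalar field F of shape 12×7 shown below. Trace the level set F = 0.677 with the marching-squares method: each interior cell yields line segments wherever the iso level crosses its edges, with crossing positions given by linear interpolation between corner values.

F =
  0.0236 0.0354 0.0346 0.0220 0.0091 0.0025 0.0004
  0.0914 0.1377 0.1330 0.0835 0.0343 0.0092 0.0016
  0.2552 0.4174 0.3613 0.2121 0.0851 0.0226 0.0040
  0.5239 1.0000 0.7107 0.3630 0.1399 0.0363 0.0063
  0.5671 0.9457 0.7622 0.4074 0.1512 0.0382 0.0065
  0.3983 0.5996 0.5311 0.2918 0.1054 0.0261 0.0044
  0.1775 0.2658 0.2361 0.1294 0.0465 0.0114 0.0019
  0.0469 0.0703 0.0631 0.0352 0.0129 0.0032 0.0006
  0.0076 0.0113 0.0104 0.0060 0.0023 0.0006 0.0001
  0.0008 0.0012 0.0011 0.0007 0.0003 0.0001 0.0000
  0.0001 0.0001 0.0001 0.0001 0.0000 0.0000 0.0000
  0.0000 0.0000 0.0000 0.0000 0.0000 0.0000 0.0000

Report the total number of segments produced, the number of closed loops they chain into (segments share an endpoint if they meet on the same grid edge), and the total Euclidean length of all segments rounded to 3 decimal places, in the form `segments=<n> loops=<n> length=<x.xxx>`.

segments=8 loops=1 length=6.695

cell (2,0): code 0100 → (2.446,1.000)–(3.000,0.322)
cell (2,1): code 1100 → (2.904,2.000)–(2.446,1.000)
cell (2,2): code 1000 → (3.000,2.097)–(2.904,2.000)
cell (3,0): code 0110 → (3.000,0.322)–(4.000,0.290)
cell (3,2): code 1001 → (4.000,2.240)–(3.000,2.097)
cell (4,0): code 0010 → (4.000,0.290)–(4.776,1.000)
cell (4,1): code 0011 → (4.776,1.000)–(4.369,2.000)
cell (4,2): code 0001 → (4.369,2.000)–(4.000,2.240)
total: 8 segments, chained into 1 closed loop(s), length Σ = 6.695227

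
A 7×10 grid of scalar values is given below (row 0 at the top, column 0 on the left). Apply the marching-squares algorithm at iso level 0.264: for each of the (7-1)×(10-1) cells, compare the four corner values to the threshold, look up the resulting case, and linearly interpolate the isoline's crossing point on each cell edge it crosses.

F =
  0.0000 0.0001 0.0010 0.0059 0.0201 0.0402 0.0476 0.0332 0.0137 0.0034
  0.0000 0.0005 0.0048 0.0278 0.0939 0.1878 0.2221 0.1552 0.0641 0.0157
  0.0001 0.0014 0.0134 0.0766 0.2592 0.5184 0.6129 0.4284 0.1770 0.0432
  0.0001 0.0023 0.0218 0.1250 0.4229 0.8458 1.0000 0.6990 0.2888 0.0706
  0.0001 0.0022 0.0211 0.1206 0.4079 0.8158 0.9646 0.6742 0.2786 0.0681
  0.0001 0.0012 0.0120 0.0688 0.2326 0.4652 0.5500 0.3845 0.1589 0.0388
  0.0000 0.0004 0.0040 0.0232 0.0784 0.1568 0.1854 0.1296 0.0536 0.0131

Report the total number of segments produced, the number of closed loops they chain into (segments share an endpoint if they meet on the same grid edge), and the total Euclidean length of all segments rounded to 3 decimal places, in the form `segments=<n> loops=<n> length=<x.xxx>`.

cell (1,4): code 0100 → (1.230,5.000)–(2.000,4.019)
cell (1,5): code 1100 → (1.107,6.000)–(1.230,5.000)
cell (1,6): code 1100 → (1.398,7.000)–(1.107,6.000)
cell (1,7): code 1000 → (2.000,7.654)–(1.398,7.000)
cell (2,3): code 0100 → (2.029,4.000)–(3.000,3.467)
cell (2,4): code 1110 → (2.000,4.019)–(2.029,4.000)
cell (2,7): code 1101 → (2.778,8.000)–(2.000,7.654)
cell (2,8): code 1000 → (3.000,8.114)–(2.778,8.000)
cell (3,3): code 0110 → (3.000,3.467)–(4.000,3.499)
cell (3,8): code 1001 → (4.000,8.069)–(3.000,8.114)
cell (4,3): code 0010 → (4.000,3.499)–(4.821,4.000)
cell (4,4): code 0111 → (4.821,4.000)–(5.000,4.135)
cell (4,7): code 1011 → (5.000,7.534)–(4.122,8.000)
cell (4,8): code 0001 → (4.122,8.000)–(4.000,8.069)
cell (5,4): code 0010 → (5.000,4.135)–(5.652,5.000)
cell (5,5): code 0011 → (5.652,5.000)–(5.784,6.000)
cell (5,6): code 0011 → (5.784,6.000)–(5.473,7.000)
cell (5,7): code 0001 → (5.473,7.000)–(5.000,7.534)
total: 18 segments, chained into 1 closed loop(s), length Σ = 14.602633

segments=18 loops=1 length=14.603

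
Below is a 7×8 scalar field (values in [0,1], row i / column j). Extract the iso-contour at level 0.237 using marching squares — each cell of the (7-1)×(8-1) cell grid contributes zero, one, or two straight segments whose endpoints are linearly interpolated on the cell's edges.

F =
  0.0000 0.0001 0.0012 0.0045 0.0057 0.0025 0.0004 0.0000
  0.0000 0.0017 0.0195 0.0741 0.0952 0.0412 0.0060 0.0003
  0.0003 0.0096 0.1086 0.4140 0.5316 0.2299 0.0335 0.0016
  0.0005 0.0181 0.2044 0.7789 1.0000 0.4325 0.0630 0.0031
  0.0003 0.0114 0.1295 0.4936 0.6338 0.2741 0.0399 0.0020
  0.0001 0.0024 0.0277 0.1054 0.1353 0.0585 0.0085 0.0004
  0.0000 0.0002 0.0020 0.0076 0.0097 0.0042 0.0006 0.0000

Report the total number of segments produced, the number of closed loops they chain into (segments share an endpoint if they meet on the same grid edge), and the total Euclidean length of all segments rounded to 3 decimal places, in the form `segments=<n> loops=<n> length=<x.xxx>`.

cell (1,2): code 0100 → (1.479,3.000)–(2.000,2.420)
cell (1,3): code 1100 → (1.325,4.000)–(1.479,3.000)
cell (1,4): code 1000 → (2.000,4.976)–(1.325,4.000)
cell (2,2): code 0110 → (2.000,2.420)–(3.000,2.057)
cell (2,4): code 1101 → (2.035,5.000)–(2.000,4.976)
cell (2,5): code 1000 → (3.000,5.529)–(2.035,5.000)
cell (3,2): code 0110 → (3.000,2.057)–(4.000,2.295)
cell (3,5): code 1001 → (4.000,5.158)–(3.000,5.529)
cell (4,2): code 0010 → (4.000,2.295)–(4.661,3.000)
cell (4,3): code 0011 → (4.661,3.000)–(4.796,4.000)
cell (4,4): code 0011 → (4.796,4.000)–(4.172,5.000)
cell (4,5): code 0001 → (4.172,5.000)–(4.000,5.158)
total: 12 segments, chained into 1 closed loop(s), length Σ = 10.667268

segments=12 loops=1 length=10.667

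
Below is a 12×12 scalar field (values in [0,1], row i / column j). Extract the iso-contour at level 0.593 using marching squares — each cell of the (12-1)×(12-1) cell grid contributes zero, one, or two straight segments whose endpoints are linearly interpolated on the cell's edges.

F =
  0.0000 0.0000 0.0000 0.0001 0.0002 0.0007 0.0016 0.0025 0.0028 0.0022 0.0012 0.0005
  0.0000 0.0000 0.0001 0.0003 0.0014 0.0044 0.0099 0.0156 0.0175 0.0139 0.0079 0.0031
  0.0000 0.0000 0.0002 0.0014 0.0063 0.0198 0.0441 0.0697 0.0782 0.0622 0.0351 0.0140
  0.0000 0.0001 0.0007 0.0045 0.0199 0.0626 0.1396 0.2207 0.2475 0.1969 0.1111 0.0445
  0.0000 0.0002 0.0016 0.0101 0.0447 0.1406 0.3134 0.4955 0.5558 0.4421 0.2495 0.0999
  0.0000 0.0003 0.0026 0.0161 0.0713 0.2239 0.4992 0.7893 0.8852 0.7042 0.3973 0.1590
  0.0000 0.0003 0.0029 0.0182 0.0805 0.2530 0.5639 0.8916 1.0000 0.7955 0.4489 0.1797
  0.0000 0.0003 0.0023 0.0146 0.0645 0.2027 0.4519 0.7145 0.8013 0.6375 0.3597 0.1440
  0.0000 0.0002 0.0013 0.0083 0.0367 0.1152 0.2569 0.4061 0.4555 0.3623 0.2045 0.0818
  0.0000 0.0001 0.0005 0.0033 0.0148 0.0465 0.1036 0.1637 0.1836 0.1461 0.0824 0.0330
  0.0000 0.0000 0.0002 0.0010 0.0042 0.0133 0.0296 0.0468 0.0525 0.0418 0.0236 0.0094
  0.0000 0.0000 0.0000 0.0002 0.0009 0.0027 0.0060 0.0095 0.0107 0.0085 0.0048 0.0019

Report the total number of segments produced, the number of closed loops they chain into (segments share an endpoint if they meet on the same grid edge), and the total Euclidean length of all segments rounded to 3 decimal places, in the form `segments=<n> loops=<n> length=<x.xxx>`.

segments=12 loops=1 length=10.818

cell (4,6): code 0100 → (4.332,7.000)–(5.000,6.323)
cell (4,7): code 1100 → (4.113,8.000)–(4.332,7.000)
cell (4,8): code 1100 → (4.576,9.000)–(4.113,8.000)
cell (4,9): code 1000 → (5.000,9.362)–(4.576,9.000)
cell (5,6): code 0110 → (5.000,6.323)–(6.000,6.089)
cell (5,9): code 1001 → (6.000,9.584)–(5.000,9.362)
cell (6,6): code 0110 → (6.000,6.089)–(7.000,6.537)
cell (6,9): code 1001 → (7.000,9.160)–(6.000,9.584)
cell (7,6): code 0010 → (7.000,6.537)–(7.394,7.000)
cell (7,7): code 0011 → (7.394,7.000)–(7.602,8.000)
cell (7,8): code 0011 → (7.602,8.000)–(7.162,9.000)
cell (7,9): code 0001 → (7.162,9.000)–(7.000,9.160)
total: 12 segments, chained into 1 closed loop(s), length Σ = 10.817669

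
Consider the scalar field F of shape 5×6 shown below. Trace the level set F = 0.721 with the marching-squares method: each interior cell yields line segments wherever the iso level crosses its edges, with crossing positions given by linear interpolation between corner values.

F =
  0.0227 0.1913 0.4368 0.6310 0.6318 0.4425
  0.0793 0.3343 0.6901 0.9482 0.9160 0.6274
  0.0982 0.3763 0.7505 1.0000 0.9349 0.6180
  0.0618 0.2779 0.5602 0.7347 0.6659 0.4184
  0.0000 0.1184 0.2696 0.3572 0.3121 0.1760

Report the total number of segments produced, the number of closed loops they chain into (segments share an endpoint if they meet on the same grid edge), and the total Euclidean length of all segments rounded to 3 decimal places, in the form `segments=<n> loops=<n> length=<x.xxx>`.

segments=12 loops=1 length=8.701

cell (0,2): code 0100 → (0.284,3.000)–(1.000,2.120)
cell (0,3): code 1100 → (0.314,4.000)–(0.284,3.000)
cell (0,4): code 1000 → (1.000,4.676)–(0.314,4.000)
cell (1,1): code 0100 → (1.512,2.000)–(2.000,1.921)
cell (1,2): code 1110 → (1.000,2.120)–(1.512,2.000)
cell (1,4): code 1001 → (2.000,4.675)–(1.000,4.676)
cell (2,1): code 0010 → (2.000,1.921)–(2.155,2.000)
cell (2,2): code 0111 → (2.155,2.000)–(3.000,2.921)
cell (2,3): code 1011 → (3.000,3.199)–(2.795,4.000)
cell (2,4): code 0001 → (2.795,4.000)–(2.000,4.675)
cell (3,2): code 0010 → (3.000,2.921)–(3.036,3.000)
cell (3,3): code 0001 → (3.036,3.000)–(3.000,3.199)
total: 12 segments, chained into 1 closed loop(s), length Σ = 8.701178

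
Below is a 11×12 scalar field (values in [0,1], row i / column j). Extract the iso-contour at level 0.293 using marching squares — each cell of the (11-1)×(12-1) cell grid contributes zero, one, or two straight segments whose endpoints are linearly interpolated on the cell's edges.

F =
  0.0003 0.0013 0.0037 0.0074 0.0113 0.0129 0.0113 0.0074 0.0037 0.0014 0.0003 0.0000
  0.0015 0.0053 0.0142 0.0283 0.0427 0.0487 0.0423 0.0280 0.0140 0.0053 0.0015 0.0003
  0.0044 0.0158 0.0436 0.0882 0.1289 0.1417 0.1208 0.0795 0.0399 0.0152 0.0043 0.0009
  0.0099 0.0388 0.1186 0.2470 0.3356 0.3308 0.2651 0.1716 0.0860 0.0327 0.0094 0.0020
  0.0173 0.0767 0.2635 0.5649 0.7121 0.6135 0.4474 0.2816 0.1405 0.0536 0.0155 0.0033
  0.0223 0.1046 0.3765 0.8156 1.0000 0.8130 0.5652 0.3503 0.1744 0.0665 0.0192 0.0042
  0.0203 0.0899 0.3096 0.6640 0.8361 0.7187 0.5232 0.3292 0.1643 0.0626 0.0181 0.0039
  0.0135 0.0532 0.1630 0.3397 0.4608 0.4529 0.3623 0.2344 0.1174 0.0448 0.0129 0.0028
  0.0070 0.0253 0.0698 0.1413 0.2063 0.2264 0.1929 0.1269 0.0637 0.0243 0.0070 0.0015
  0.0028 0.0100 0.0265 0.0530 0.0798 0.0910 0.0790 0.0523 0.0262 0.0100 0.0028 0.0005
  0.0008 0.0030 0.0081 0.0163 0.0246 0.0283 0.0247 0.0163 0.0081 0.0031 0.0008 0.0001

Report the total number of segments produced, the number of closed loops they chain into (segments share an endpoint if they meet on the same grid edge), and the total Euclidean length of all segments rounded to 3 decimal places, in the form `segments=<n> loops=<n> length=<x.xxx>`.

segments=22 loops=1 length=16.472

cell (2,3): code 0100 → (2.794,4.000)–(3.000,3.519)
cell (2,4): code 1100 → (2.800,5.000)–(2.794,4.000)
cell (2,5): code 1000 → (3.000,5.575)–(2.800,5.000)
cell (3,2): code 0100 → (3.145,3.000)–(4.000,2.098)
cell (3,3): code 1110 → (3.000,3.519)–(3.145,3.000)
cell (3,5): code 1101 → (3.153,6.000)–(3.000,5.575)
cell (3,6): code 1000 → (4.000,6.931)–(3.153,6.000)
cell (4,1): code 0100 → (4.261,2.000)–(5.000,1.693)
cell (4,2): code 1110 → (4.000,2.098)–(4.261,2.000)
cell (4,6): code 1101 → (4.166,7.000)–(4.000,6.931)
cell (4,7): code 1000 → (5.000,7.326)–(4.166,7.000)
cell (5,1): code 0110 → (5.000,1.693)–(6.000,1.924)
cell (5,7): code 1001 → (6.000,7.220)–(5.000,7.326)
cell (6,1): code 0010 → (6.000,1.924)–(6.113,2.000)
cell (6,2): code 0111 → (6.113,2.000)–(7.000,2.736)
cell (6,6): code 1011 → (7.000,6.542)–(6.382,7.000)
cell (6,7): code 0001 → (6.382,7.000)–(6.000,7.220)
cell (7,2): code 0010 → (7.000,2.736)–(7.235,3.000)
cell (7,3): code 0011 → (7.235,3.000)–(7.659,4.000)
cell (7,4): code 0011 → (7.659,4.000)–(7.706,5.000)
cell (7,5): code 0011 → (7.706,5.000)–(7.409,6.000)
cell (7,6): code 0001 → (7.409,6.000)–(7.000,6.542)
total: 22 segments, chained into 1 closed loop(s), length Σ = 16.472097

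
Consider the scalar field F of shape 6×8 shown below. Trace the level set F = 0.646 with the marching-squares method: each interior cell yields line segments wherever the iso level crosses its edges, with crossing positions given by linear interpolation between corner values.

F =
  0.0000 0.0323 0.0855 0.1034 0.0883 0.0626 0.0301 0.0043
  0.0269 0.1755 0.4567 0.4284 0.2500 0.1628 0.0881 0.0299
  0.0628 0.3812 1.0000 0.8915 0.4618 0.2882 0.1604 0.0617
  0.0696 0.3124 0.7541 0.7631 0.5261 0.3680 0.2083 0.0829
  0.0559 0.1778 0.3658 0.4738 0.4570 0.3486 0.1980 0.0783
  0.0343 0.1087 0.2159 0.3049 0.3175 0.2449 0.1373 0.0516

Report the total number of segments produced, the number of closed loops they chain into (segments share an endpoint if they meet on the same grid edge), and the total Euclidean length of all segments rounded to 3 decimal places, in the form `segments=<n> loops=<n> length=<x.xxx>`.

cell (1,1): code 0100 → (1.348,2.000)–(2.000,1.428)
cell (1,2): code 1100 → (1.470,3.000)–(1.348,2.000)
cell (1,3): code 1000 → (2.000,3.571)–(1.470,3.000)
cell (2,1): code 0110 → (2.000,1.428)–(3.000,1.755)
cell (2,3): code 1001 → (3.000,3.494)–(2.000,3.571)
cell (3,1): code 0010 → (3.000,1.755)–(3.278,2.000)
cell (3,2): code 0011 → (3.278,2.000)–(3.405,3.000)
cell (3,3): code 0001 → (3.405,3.000)–(3.000,3.494)
total: 8 segments, chained into 1 closed loop(s), length Σ = 6.726352

segments=8 loops=1 length=6.726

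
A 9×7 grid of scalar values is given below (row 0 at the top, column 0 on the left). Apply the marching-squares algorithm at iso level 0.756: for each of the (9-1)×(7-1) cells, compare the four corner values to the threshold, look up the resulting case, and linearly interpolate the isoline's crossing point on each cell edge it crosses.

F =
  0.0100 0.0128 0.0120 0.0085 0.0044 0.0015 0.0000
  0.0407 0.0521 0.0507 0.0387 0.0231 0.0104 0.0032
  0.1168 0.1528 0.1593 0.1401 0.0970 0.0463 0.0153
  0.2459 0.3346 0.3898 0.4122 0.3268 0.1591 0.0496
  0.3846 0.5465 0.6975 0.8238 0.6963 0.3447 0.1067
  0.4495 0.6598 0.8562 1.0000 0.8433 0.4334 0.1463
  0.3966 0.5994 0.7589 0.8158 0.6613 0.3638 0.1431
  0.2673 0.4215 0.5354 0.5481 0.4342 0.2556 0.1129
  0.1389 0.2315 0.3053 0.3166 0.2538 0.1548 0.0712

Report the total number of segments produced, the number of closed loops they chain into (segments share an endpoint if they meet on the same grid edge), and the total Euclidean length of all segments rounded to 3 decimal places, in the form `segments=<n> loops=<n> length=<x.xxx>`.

segments=12 loops=1 length=7.707

cell (3,2): code 0100 → (3.835,3.000)–(4.000,2.463)
cell (3,3): code 1000 → (4.000,3.532)–(3.835,3.000)
cell (4,1): code 0100 → (4.369,2.000)–(5.000,1.490)
cell (4,2): code 1110 → (4.000,2.463)–(4.369,2.000)
cell (4,3): code 1101 → (4.406,4.000)–(4.000,3.532)
cell (4,4): code 1000 → (5.000,4.213)–(4.406,4.000)
cell (5,1): code 0110 → (5.000,1.490)–(6.000,1.982)
cell (5,3): code 1011 → (6.000,3.387)–(5.480,4.000)
cell (5,4): code 0001 → (5.480,4.000)–(5.000,4.213)
cell (6,1): code 0010 → (6.000,1.982)–(6.013,2.000)
cell (6,2): code 0011 → (6.013,2.000)–(6.223,3.000)
cell (6,3): code 0001 → (6.223,3.000)–(6.000,3.387)
total: 12 segments, chained into 1 closed loop(s), length Σ = 7.707105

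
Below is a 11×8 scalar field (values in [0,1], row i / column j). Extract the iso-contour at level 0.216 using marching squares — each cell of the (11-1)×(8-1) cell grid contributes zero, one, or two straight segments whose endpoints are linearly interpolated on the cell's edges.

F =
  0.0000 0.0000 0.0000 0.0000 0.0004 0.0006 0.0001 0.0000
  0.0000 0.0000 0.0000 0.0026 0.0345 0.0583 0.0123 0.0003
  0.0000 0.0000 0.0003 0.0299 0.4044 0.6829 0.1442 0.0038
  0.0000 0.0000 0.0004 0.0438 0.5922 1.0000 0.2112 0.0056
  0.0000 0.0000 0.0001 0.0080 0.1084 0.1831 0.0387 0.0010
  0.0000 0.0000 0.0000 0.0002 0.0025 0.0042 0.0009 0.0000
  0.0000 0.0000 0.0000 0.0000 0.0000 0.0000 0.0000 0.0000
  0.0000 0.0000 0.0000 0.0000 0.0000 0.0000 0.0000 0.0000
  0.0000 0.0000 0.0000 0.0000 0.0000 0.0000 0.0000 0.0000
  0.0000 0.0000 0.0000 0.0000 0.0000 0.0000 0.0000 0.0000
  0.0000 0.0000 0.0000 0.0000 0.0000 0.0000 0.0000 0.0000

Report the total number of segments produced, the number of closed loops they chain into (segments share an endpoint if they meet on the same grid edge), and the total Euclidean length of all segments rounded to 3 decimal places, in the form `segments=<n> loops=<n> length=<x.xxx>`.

cell (1,3): code 0100 → (1.491,4.000)–(2.000,3.497)
cell (1,4): code 1100 → (1.252,5.000)–(1.491,4.000)
cell (1,5): code 1000 → (2.000,5.867)–(1.252,5.000)
cell (2,3): code 0110 → (2.000,3.497)–(3.000,3.314)
cell (2,5): code 1001 → (3.000,5.994)–(2.000,5.867)
cell (3,3): code 0010 → (3.000,3.314)–(3.778,4.000)
cell (3,4): code 0011 → (3.778,4.000)–(3.960,5.000)
cell (3,5): code 0001 → (3.960,5.000)–(3.000,5.994)
total: 8 segments, chained into 1 closed loop(s), length Σ = 8.348091

segments=8 loops=1 length=8.348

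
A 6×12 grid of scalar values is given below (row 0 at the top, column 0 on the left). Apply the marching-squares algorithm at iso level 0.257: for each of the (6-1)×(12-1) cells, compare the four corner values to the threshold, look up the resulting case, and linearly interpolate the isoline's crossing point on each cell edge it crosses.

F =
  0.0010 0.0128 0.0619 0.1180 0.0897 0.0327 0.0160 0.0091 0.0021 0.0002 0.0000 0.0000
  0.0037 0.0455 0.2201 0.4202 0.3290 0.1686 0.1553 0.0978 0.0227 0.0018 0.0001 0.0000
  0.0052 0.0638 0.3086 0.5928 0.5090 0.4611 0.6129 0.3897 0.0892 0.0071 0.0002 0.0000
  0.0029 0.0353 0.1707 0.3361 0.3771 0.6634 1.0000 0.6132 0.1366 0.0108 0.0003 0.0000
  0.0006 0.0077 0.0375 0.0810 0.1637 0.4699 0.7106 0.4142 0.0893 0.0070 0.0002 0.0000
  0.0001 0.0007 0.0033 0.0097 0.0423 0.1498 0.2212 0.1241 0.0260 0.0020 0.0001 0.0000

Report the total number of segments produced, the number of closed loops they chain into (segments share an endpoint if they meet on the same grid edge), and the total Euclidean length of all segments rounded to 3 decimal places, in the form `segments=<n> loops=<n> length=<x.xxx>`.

segments=20 loops=1 length=16.191

cell (0,2): code 0100 → (0.460,3.000)–(1.000,2.184)
cell (0,3): code 1100 → (0.699,4.000)–(0.460,3.000)
cell (0,4): code 1000 → (1.000,4.449)–(0.699,4.000)
cell (1,1): code 0100 → (1.417,2.000)–(2.000,1.789)
cell (1,2): code 1110 → (1.000,2.184)–(1.417,2.000)
cell (1,4): code 1101 → (1.302,5.000)–(1.000,4.449)
cell (1,5): code 1100 → (1.222,6.000)–(1.302,5.000)
cell (1,6): code 1100 → (1.545,7.000)–(1.222,6.000)
cell (1,7): code 1000 → (2.000,7.442)–(1.545,7.000)
cell (2,1): code 0010 → (2.000,1.789)–(2.374,2.000)
cell (2,2): code 0111 → (2.374,2.000)–(3.000,2.522)
cell (2,7): code 1001 → (3.000,7.747)–(2.000,7.442)
cell (3,2): code 0010 → (3.000,2.522)–(3.310,3.000)
cell (3,3): code 0011 → (3.310,3.000)–(3.563,4.000)
cell (3,4): code 0111 → (3.563,4.000)–(4.000,4.305)
cell (3,7): code 1001 → (4.000,7.484)–(3.000,7.747)
cell (4,4): code 0010 → (4.000,4.305)–(4.665,5.000)
cell (4,5): code 0011 → (4.665,5.000)–(4.927,6.000)
cell (4,6): code 0011 → (4.927,6.000)–(4.542,7.000)
cell (4,7): code 0001 → (4.542,7.000)–(4.000,7.484)
total: 20 segments, chained into 1 closed loop(s), length Σ = 16.191386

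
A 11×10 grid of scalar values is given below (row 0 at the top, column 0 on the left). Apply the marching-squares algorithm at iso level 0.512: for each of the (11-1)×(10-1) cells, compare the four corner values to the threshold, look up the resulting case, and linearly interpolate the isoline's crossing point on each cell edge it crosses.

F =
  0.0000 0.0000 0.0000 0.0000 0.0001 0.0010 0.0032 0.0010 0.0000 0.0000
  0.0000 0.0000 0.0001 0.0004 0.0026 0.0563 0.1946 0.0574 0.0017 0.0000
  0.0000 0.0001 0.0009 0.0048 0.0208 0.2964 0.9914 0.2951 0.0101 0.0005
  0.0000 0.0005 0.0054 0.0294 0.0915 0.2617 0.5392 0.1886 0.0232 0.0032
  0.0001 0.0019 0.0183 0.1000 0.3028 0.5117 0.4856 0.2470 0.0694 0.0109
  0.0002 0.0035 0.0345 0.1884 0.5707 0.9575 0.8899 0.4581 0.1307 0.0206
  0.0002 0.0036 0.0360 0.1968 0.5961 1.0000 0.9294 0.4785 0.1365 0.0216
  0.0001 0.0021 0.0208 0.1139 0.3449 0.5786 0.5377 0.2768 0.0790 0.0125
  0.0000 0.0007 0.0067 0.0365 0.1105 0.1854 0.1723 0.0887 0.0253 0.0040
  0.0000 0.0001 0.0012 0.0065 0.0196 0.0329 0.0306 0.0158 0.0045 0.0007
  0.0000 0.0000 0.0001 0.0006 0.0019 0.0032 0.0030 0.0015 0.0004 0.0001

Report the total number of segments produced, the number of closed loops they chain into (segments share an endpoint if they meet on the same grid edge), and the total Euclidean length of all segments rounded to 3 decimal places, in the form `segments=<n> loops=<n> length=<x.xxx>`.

cell (1,5): code 0100 → (1.398,6.000)–(2.000,5.310)
cell (1,6): code 1000 → (2.000,6.688)–(1.398,6.000)
cell (2,5): code 0110 → (2.000,5.310)–(3.000,5.902)
cell (2,6): code 1001 → (3.000,6.078)–(2.000,6.688)
cell (3,5): code 0010 → (3.000,5.902)–(3.507,6.000)
cell (3,6): code 0001 → (3.507,6.000)–(3.000,6.078)
cell (4,3): code 0100 → (4.781,4.000)–(5.000,3.846)
cell (4,4): code 1100 → (4.001,5.000)–(4.781,4.000)
cell (4,5): code 1100 → (4.065,6.000)–(4.001,5.000)
cell (4,6): code 1000 → (5.000,6.875)–(4.065,6.000)
cell (5,3): code 0110 → (5.000,3.846)–(6.000,3.789)
cell (5,6): code 1001 → (6.000,6.926)–(5.000,6.875)
cell (6,3): code 0010 → (6.000,3.789)–(6.335,4.000)
cell (6,4): code 0111 → (6.335,4.000)–(7.000,4.715)
cell (6,6): code 1001 → (7.000,6.099)–(6.000,6.926)
cell (7,4): code 0010 → (7.000,4.715)–(7.169,5.000)
cell (7,5): code 0011 → (7.169,5.000)–(7.070,6.000)
cell (7,6): code 0001 → (7.070,6.000)–(7.000,6.099)
total: 18 segments, chained into 2 closed loop(s), length Σ = 15.142415

segments=18 loops=2 length=15.142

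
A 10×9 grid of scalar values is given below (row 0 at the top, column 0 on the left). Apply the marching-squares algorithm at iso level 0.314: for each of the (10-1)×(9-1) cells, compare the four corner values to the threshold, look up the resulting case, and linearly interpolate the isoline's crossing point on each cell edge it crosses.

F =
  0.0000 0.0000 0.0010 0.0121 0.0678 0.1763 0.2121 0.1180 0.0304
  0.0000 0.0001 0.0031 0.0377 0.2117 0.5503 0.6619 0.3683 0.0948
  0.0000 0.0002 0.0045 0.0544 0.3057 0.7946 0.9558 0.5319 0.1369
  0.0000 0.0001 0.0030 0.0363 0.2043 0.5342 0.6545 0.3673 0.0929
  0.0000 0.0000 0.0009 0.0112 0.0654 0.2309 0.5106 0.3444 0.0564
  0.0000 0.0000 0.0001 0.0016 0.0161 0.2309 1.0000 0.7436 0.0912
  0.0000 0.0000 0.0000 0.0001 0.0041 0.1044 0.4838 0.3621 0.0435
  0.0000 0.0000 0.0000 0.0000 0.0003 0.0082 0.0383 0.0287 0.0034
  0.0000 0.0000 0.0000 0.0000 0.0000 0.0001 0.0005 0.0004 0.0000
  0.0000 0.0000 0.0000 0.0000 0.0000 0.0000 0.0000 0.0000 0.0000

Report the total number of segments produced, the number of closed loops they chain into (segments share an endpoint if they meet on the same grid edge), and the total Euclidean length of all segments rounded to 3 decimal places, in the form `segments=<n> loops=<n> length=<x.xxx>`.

cell (0,4): code 0100 → (0.368,5.000)–(1.000,4.302)
cell (0,5): code 1100 → (0.227,6.000)–(0.368,5.000)
cell (0,6): code 1100 → (0.783,7.000)–(0.227,6.000)
cell (0,7): code 1000 → (1.000,7.199)–(0.783,7.000)
cell (1,4): code 0110 → (1.000,4.302)–(2.000,4.017)
cell (1,7): code 1001 → (2.000,7.552)–(1.000,7.199)
cell (2,4): code 0110 → (2.000,4.017)–(3.000,4.333)
cell (2,7): code 1001 → (3.000,7.194)–(2.000,7.552)
cell (3,4): code 0010 → (3.000,4.333)–(3.726,5.000)
cell (3,5): code 0111 → (3.726,5.000)–(4.000,5.297)
cell (3,7): code 1001 → (4.000,7.106)–(3.000,7.194)
cell (4,5): code 0110 → (4.000,5.297)–(5.000,5.108)
cell (4,7): code 1001 → (5.000,7.658)–(4.000,7.106)
cell (5,5): code 0110 → (5.000,5.108)–(6.000,5.552)
cell (5,7): code 1001 → (6.000,7.151)–(5.000,7.658)
cell (6,5): code 0010 → (6.000,5.552)–(6.381,6.000)
cell (6,6): code 0011 → (6.381,6.000)–(6.144,7.000)
cell (6,7): code 0001 → (6.144,7.000)–(6.000,7.151)
total: 18 segments, chained into 1 closed loop(s), length Σ = 16.195561

segments=18 loops=1 length=16.196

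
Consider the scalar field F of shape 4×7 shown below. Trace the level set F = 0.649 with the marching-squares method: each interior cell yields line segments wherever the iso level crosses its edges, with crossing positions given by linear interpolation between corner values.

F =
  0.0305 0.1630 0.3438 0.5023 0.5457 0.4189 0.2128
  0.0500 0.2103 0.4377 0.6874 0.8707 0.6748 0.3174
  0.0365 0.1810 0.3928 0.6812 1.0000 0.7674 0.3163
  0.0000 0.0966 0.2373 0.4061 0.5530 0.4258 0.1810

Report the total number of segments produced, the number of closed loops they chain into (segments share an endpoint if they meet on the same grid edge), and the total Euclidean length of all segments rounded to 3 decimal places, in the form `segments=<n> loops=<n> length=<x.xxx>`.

segments=10 loops=1 length=7.556

cell (0,2): code 0100 → (0.793,3.000)–(1.000,2.846)
cell (0,3): code 1100 → (0.318,4.000)–(0.793,3.000)
cell (0,4): code 1100 → (0.899,5.000)–(0.318,4.000)
cell (0,5): code 1000 → (1.000,5.072)–(0.899,5.000)
cell (1,2): code 0110 → (1.000,2.846)–(2.000,2.888)
cell (1,5): code 1001 → (2.000,5.262)–(1.000,5.072)
cell (2,2): code 0010 → (2.000,2.888)–(2.117,3.000)
cell (2,3): code 0011 → (2.117,3.000)–(2.785,4.000)
cell (2,4): code 0011 → (2.785,4.000)–(2.347,5.000)
cell (2,5): code 0001 → (2.347,5.000)–(2.000,5.262)
total: 10 segments, chained into 1 closed loop(s), length Σ = 7.555909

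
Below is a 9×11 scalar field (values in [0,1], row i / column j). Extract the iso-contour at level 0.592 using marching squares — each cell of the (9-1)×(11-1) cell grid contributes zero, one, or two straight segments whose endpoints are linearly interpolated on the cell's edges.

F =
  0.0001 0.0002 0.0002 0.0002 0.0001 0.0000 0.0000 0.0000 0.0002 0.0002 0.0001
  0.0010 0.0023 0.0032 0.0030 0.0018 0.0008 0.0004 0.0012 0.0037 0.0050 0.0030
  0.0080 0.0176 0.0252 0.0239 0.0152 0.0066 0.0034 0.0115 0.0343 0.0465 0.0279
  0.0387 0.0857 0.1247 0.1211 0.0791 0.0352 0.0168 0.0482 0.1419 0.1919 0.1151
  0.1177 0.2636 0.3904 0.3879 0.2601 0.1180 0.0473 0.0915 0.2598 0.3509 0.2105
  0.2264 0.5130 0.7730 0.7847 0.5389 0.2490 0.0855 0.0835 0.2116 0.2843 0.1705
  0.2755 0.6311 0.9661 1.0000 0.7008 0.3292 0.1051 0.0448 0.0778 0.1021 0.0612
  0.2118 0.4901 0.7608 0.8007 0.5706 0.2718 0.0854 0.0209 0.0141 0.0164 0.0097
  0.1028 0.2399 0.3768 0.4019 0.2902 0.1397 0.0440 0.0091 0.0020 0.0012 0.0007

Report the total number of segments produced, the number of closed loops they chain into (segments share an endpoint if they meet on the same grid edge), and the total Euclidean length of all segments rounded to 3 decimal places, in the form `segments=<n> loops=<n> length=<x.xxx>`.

segments=14 loops=1 length=9.974

cell (4,1): code 0100 → (4.527,2.000)–(5.000,1.304)
cell (4,2): code 1100 → (4.514,3.000)–(4.527,2.000)
cell (4,3): code 1000 → (5.000,3.784)–(4.514,3.000)
cell (5,0): code 0100 → (5.669,1.000)–(6.000,0.890)
cell (5,1): code 1110 → (5.000,1.304)–(5.669,1.000)
cell (5,3): code 1101 → (5.328,4.000)–(5.000,3.784)
cell (5,4): code 1000 → (6.000,4.293)–(5.328,4.000)
cell (6,0): code 0010 → (6.000,0.890)–(6.277,1.000)
cell (6,1): code 0111 → (6.277,1.000)–(7.000,1.376)
cell (6,3): code 1011 → (7.000,3.907)–(6.836,4.000)
cell (6,4): code 0001 → (6.836,4.000)–(6.000,4.293)
cell (7,1): code 0010 → (7.000,1.376)–(7.440,2.000)
cell (7,2): code 0011 → (7.440,2.000)–(7.523,3.000)
cell (7,3): code 0001 → (7.523,3.000)–(7.000,3.907)
total: 14 segments, chained into 1 closed loop(s), length Σ = 9.974323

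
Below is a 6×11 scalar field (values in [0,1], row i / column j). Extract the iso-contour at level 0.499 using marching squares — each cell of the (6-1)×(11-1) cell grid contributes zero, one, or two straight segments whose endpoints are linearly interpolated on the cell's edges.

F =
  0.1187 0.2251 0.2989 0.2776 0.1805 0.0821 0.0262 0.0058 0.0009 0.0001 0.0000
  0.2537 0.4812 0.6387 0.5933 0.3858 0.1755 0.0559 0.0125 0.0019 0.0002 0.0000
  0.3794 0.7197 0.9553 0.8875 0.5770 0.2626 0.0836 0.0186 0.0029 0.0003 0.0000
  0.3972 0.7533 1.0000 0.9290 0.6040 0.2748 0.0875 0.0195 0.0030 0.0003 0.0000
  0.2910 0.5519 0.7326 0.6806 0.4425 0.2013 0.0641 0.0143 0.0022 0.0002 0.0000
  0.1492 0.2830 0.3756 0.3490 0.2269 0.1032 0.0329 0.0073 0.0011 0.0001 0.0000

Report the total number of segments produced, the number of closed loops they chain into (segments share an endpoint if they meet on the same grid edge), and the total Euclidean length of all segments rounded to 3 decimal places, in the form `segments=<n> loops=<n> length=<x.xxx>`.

cell (0,1): code 0100 → (0.589,2.000)–(1.000,1.113)
cell (0,2): code 1100 → (0.701,3.000)–(0.589,2.000)
cell (0,3): code 1000 → (1.000,3.454)–(0.701,3.000)
cell (1,0): code 0100 → (1.075,1.000)–(2.000,0.351)
cell (1,1): code 1110 → (1.000,1.113)–(1.075,1.000)
cell (1,3): code 1101 → (1.592,4.000)–(1.000,3.454)
cell (1,4): code 1000 → (2.000,4.248)–(1.592,4.000)
cell (2,0): code 0110 → (2.000,0.351)–(3.000,0.286)
cell (2,4): code 1001 → (3.000,4.319)–(2.000,4.248)
cell (3,0): code 0110 → (3.000,0.286)–(4.000,0.797)
cell (3,3): code 1011 → (4.000,3.763)–(3.650,4.000)
cell (3,4): code 0001 → (3.650,4.000)–(3.000,4.319)
cell (4,0): code 0010 → (4.000,0.797)–(4.197,1.000)
cell (4,1): code 0011 → (4.197,1.000)–(4.654,2.000)
cell (4,2): code 0011 → (4.654,2.000)–(4.548,3.000)
cell (4,3): code 0001 → (4.548,3.000)–(4.000,3.763)
total: 16 segments, chained into 1 closed loop(s), length Σ = 12.677344

segments=16 loops=1 length=12.677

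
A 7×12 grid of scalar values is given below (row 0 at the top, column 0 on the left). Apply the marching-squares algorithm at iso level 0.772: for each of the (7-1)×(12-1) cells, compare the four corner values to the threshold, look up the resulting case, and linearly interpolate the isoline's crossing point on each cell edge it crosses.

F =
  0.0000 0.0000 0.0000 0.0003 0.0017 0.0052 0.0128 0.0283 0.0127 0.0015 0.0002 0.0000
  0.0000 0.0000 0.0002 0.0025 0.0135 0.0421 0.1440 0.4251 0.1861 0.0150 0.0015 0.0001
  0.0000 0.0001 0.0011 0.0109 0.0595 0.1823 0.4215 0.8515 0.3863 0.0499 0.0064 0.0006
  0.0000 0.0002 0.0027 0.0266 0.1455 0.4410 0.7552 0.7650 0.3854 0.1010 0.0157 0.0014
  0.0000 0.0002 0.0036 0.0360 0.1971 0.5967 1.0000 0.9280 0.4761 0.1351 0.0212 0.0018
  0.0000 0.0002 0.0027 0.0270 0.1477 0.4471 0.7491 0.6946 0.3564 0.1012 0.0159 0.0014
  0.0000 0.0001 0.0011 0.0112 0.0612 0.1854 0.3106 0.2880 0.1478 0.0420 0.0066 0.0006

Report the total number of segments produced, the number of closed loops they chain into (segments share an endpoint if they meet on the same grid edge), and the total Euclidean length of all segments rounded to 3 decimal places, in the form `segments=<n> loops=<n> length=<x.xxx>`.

segments=10 loops=2 length=8.346

cell (1,6): code 0100 → (1.814,7.000)–(2.000,6.815)
cell (1,7): code 1000 → (2.000,7.171)–(1.814,7.000)
cell (2,6): code 0010 → (2.000,6.815)–(2.919,7.000)
cell (2,7): code 0001 → (2.919,7.000)–(2.000,7.171)
cell (3,5): code 0100 → (3.069,6.000)–(4.000,5.435)
cell (3,6): code 1100 → (3.043,7.000)–(3.069,6.000)
cell (3,7): code 1000 → (4.000,7.345)–(3.043,7.000)
cell (4,5): code 0010 → (4.000,5.435)–(4.909,6.000)
cell (4,6): code 0011 → (4.909,6.000)–(4.668,7.000)
cell (4,7): code 0001 → (4.668,7.000)–(4.000,7.345)
total: 10 segments, chained into 2 closed loop(s), length Σ = 8.346037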